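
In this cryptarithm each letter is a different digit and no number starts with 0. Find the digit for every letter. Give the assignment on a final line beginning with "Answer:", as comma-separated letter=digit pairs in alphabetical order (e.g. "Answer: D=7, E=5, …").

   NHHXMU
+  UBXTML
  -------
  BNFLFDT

Step 1. [col 1: U + L ≡ T (mod 10)] column 1 (U + L ≡ T (mod 10), carry-in 0) doesn't pin T yet; pick T=4 and continue ⇒ T=4.
Step 2. [col 1: U + L ≡ T (mod 10)] U=9 is one option consistent with column 1 (U + L ≡ T (mod 10), carry-in 0) — take it. So U=9.
Step 3. [B] B is the leading digit of a 7-digit sum of two 6-digit numbers; the final carry is exactly 1. So B=1.
Step 4. [col 1: U + L ≡ T (mod 10)] column 1: given U=9, T=4, carry-in 0, and digits 1,4,9 already taken and all letters distinct, U+L≡T (mod 10) forces L=5, so L=5.
Step 5. [col 2: M + M ≡ D (mod 10)] no forcing yet in column 2 (carry-in 1); M=3 is free and consistent — try it. So M=3.
Step 6. [col 2: M + M ≡ D (mod 10)] from column 2 (M=3, carry-in 1, digits 1,3,4,5,9 already taken and all letters distinct): D must equal 7, so D=7.
Step 7. [col 3: X + T ≡ F (mod 10)] no forcing yet in column 3 (carry-in 0); X=6 is free and consistent — try it ⇒ X=6.
Step 8. [col 3: X + T ≡ F (mod 10)] column 3: given X=6, T=4, carry-in 0, and digits 1,3,4,5,6,7,9 already taken and all letters distinct, X+T≡F (mod 10) forces F=0, so F=0.
Step 9. [col 4: H + X ≡ L (mod 10)] column 4: given X=6, L=5, carry-in 1, and digits 0,1,3,4,5,6,7,9 already taken and all letters distinct, H+X≡L (mod 10) forces H=8. So H=8.
Step 10. [col 6: N + U ≡ N (mod 10)] from column 6 (U=9, carry-in 1, digits 0,1,3,4,5,6,7,8,9 already taken and all letters distinct): N must equal 2, so N=2.

Answer: B=1, D=7, F=0, H=8, L=5, M=3, N=2, T=4, U=9, X=6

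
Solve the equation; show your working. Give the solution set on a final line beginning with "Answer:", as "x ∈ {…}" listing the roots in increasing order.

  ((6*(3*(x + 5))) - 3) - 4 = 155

Step 1. [((6*(3*(x + 5))) - 3) - 4 = 155] -4 is outermost — add 4 both sides, so sub: (6*(3*(x + 5))) - 3 = 159.
Step 2. [(6*(3*(x + 5))) - 3 = 159] -3 is outermost — add 3 both sides, so sub: 6*(3*(x + 5)) = 162.
Step 3. [6*(3*(x + 5)) = 162] divide by the outer 6. So div: 3*(x + 5) = 27.
Step 4. [3*(x + 5) = 27] leading coefficient 3: divide by 3. So div: x + 5 = 9.
Step 5. [x + 5 = 9] peel the +5: subtract 5 from each side. So sub: x = 4.

Answer: x ∈ {4}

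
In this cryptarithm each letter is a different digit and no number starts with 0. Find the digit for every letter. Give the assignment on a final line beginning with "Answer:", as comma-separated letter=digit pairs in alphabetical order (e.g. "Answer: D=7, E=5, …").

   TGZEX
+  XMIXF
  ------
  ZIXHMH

Step 1. [col 1: X + F ≡ H (mod 10)] H=3 is one option consistent with column 1 (X + F ≡ H (mod 10), carry-in 0) — take it, so H=3.
Step 2. [Z] adding two 5-digit numbers gives at most 5+1 digits, and here it does — Z is that final carry and must be 1 ⇒ Z=1.
Step 3. [col 1: X + F ≡ H (mod 10)] column 1 (X + F ≡ H (mod 10), carry-in 0) doesn't pin X yet; pick X=7 and continue. So X=7.
Step 4. [col 1: X + F ≡ H (mod 10)] column 1 reads X+F+carry(0)=H with X=7, H=3; with digits 1,3,7 already taken and all letters distinct, the only value for F is 6. So F=6.
Step 5. [col 2: E + X ≡ M (mod 10)] column 2 (E + X ≡ M (mod 10), carry-in 1) doesn't pin E yet; pick E=0 and continue ⇒ E=0.
Step 6. [col 2: E + X ≡ M (mod 10)] from column 2 (E=0, X=7, carry-in 1, digits 0,1,3,6,7 already taken and all letters distinct): M must equal 8 ⇒ M=8.
Step 7. [col 3: Z + I ≡ H (mod 10)] column 3: given Z=1, H=3, carry-in 0, and digits 0,1,3,6,7,8 already taken and all letters distinct, Z+I≡H (mod 10) forces I=2 ⇒ I=2.
Step 8. [col 4: G + M ≡ X (mod 10)] column 4 reads G+M+carry(0)=X with M=8, X=7; with digits 0,1,2,3,6,7,8 already taken and all letters distinct, the only value for G is 9, so G=9.
Step 9. [col 5: T + X ≡ I (mod 10)] from column 5 (X=7, I=2, carry-in 1, digits 0,1,2,3,6,7,8,9 already taken and all letters distinct): T must equal 4. So T=4.

Answer: E=0, F=6, G=9, H=3, I=2, M=8, T=4, X=7, Z=1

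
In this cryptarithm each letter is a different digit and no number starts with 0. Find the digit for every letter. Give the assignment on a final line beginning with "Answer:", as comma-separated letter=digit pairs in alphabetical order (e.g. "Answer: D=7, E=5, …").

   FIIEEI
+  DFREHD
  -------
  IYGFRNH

Step 1. [col 1: I + D ≡ H (mod 10)] no forcing yet in column 1 (carry-in 0); D=9 is free and consistent — try it. So D=9.
Step 2. [col 1: I + D ≡ H (mod 10)] column 1 (I + D ≡ H (mod 10), carry-in 0) doesn't pin H yet; pick H=0 and continue ⇒ H=0.
Step 3. [col 1: I + D ≡ H (mod 10)] column 1: given D=9, H=0, carry-in 0, and digits 0,9 already taken and all letters distinct, I+D≡H (mod 10) forces I=1, so I=1.
Step 4. [col 2: E + H ≡ N (mod 10)] N=7 is one option consistent with column 2 (E + H ≡ N (mod 10), carry-in 1) — take it ⇒ N=7.
Step 5. [col 2: E + H ≡ N (mod 10)] column 2 reads E+H+carry(1)=N with H=0, N=7; with digits 0,1,7,9 already taken and all letters distinct, the only value for E is 6. So E=6.
Step 6. [col 3: E + E ≡ R (mod 10)] column 3 reads E+E+carry(0)=R with E=6; with digits 0,1,6,7,9 already taken and all letters distinct, the only value for R is 2, so R=2.
Step 7. [col 4: I + R ≡ F (mod 10)] column 4: given I=1, R=2, carry-in 1, and digits 0,1,2,6,7,9 already taken and all letters distinct, I+R≡F (mod 10) forces F=4. So F=4.
Step 8. [col 5: I + F ≡ G (mod 10)] from column 5 (I=1, F=4, carry-in 0, digits 0,1,2,4,6,7,9 already taken and all letters distinct): G must equal 5, so G=5.
Step 9. [col 6: F + D ≡ Y (mod 10)] in column 6 we have F+D≡Y with carry-in 0; given F=4, D=9 and digits 0,1,2,4,5,6,7,9 already taken and all letters distinct, that pins Y to 3, so Y=3.

Answer: D=9, E=6, F=4, G=5, H=0, I=1, N=7, R=2, Y=3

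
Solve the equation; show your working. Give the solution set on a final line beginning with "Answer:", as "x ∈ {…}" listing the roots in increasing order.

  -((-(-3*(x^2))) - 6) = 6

Step 1. [-((-(-3*(x^2))) - 6) = 6] leading − — multiply by −1. So neg: (-(-3*(x^2))) - 6 = -6.
Step 2. [(-(-3*(x^2))) - 6 = -6] -6 is outermost — add 6 both sides. So sub: -(-3*(x^2)) = 0.
Step 3. [-(-3*(x^2)) = 0] LHS negated; negate both sides ⇒ neg: -3*(x^2) = 0.
Step 4. [-3*(x^2) = 0] -3·(inner) — divide through by -3, so div: x^2 = 0.
Step 5. [x^2 = 0] LHS squared, RHS 0 ≥ 0: apply √ (±) ⇒ sqrt: x = 0.

Answer: x ∈ {0}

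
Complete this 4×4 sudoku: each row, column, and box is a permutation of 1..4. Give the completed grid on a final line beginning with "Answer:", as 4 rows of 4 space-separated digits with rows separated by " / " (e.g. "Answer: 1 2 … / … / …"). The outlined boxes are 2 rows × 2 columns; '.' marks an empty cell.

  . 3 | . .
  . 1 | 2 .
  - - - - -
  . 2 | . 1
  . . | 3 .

Step 1. [r2c1∈{4}] r2c1's peers cover all but 4, so r2c1=4.
Step 2. [r3c3∈{4}] only 4 remains possible at r3c3, so r3c3=4.
Step 3. [r1c4∈{4}] r1c4 is down to just 4 ⇒ r1c4=4.
Step 4. [r2c4∈{3}] r2c4 is down to just 3. So r2c4=3.
Step 5. [r1c3∈{1}] nothing but 1 survives at r1c3 ⇒ r1c3=1.
Step 6. [r3c1∈{3}] nothing but 3 survives at r3c1, so r3c1=3.
Step 7. [r4c4∈{2}] r4c4's peers cover all but 2 ⇒ r4c4=2.
Step 8. [r4c1∈{1}] r4c1's peers cover all but 1 ⇒ r4c1=1.
Step 9. [r1c1∈{2}] r1c1's peers cover all but 2, so r1c1=2.
Step 10. [r4c2∈{4}] r4c2's peers cover all but 4, so r4c2=4.

Answer: 2 3 1 4 / 4 1 2 3 / 3 2 4 1 / 1 4 3 2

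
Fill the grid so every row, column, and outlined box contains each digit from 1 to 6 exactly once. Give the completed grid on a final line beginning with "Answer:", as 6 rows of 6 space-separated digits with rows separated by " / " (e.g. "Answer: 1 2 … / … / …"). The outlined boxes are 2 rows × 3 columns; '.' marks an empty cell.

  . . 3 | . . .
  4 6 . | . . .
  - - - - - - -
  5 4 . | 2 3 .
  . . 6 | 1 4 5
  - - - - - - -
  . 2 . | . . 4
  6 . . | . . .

Step 1. [r2c3∈{1,2,5}] in col 3, 2 fits only at r2c3 ⇒ r2c3=2.
Step 2. [r1c1∈{1}] nothing but 1 survives at r1c1. So r1c1=1.
Step 3. [r6c2∈{1,3,5}] r6c2 is the only open cell in col 2 admitting 1, so r6c2=1.
Step 4. [r5c5∈{1,5,6}] in row 5, 1 fits only at r5c5. So r5c5=1.
Step 5. [r1c5∈{2,5,6}] in col 5, 6 fits only at r1c5 ⇒ r1c5=6.
Step 6. [r2c5∈{5}] r2c5's peers cover all but 5 ⇒ r2c5=5.
Step 7. [r2c4∈{3}] r2c4's peers cover all but 3. So r2c4=3.
Step 8. [r6c4∈{5}] r6c4 has the single candidate 5. So r6c4=5.
Step 9. [r6c6∈{2,3}] row 6 places 3 nowhere but r6c6. So r6c6=3.
Step 10. [r4c1∈{2,3}] in row 4, 2 fits only at r4c1, so r4c1=2.
Step 11. [r4c2∈{3}] r4c2's peers cover all but 3 ⇒ r4c2=3.
Step 12. [r5c1∈{3}] only 3 remains possible at r5c1 ⇒ r5c1=3.
Step 13. [r1c6∈{2}] r1c6 has the single candidate 2, so r1c6=2.
Step 14. [r6c3∈{4}] only 4 remains possible at r6c3 ⇒ r6c3=4.
Step 15. [r3c3∈{1}] r3c3 has the single candidate 1. So r3c3=1.
Step 16. [r1c2∈{5}] nothing but 5 survives at r1c2. So r1c2=5.
Step 17. [r1c4∈{4}] only 4 remains possible at r1c4 ⇒ r1c4=4.
Step 18. [r2c6∈{1}] r2c6's peers cover all but 1 ⇒ r2c6=1.
Step 19. [r6c5∈{2}] only 2 remains possible at r6c5. So r6c5=2.
Step 20. [r5c4∈{6}] r5c4's peers cover all but 6 ⇒ r5c4=6.
Step 21. [r3c6∈{6}] r3c6 is down to just 6 ⇒ r3c6=6.
Step 22. [r5c3∈{5}] r5c3 is down to just 5. So r5c3=5.

Answer: 1 5 3 4 6 2 / 4 6 2 3 5 1 / 5 4 1 2 3 6 / 2 3 6 1 4 5 / 3 2 5 6 1 4 / 6 1 4 5 2 3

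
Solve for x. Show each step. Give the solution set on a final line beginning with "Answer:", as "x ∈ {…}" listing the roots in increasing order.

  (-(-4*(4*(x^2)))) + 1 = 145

Step 1. [(-(-4*(4*(x^2)))) + 1 = 145] the outer +1 inverts by subtracting 1. So sub: -(-4*(4*(x^2))) = 144.
Step 2. [-(-4*(4*(x^2))) = 144] LHS negated; negate both sides ⇒ neg: -4*(4*(x^2)) = -144.
Step 3. [-4*(4*(x^2)) = -144] -4·(inner) — divide through by -4, so div: 4*(x^2) = 36.
Step 4. [4*(x^2) = 36] leading coefficient 4: divide by 4, so div: x^2 = 9.
Step 5. [x^2 = 9] LHS squared, RHS 9 ≥ 0: apply √ (±), so sqrt: x = 3 or -3.

Answer: x ∈ {-3, 3}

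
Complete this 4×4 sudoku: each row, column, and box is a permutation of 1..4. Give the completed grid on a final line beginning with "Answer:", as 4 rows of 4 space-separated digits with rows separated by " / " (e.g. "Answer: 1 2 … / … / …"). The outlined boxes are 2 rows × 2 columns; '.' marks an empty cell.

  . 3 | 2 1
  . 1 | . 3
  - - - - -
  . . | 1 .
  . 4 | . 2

Step 1. [r3c1∈{2,3}] across row 3, 3 lands solely at r3c1, so r3c1=3.
Step 2. [r2c1∈{2,4}] across row 2, 2 lands solely at r2c1, so r2c1=2.
Step 3. [r4c3∈{3}] nothing but 3 survives at r4c3, so r4c3=3.
Step 4. [r4c1∈{1}] nothing but 1 survives at r4c1. So r4c1=1.
Step 5. [r2c3∈{4}] r2c3 is down to just 4 ⇒ r2c3=4.
Step 6. [r3c2∈{2}] r3c2's peers cover all but 2 ⇒ r3c2=2.
Step 7. [r1c1∈{4}] nothing but 4 survives at r1c1, so r1c1=4.
Step 8. [r3c4∈{4}] r3c4 is down to just 4 ⇒ r3c4=4.

Answer: 4 3 2 1 / 2 1 4 3 / 3 2 1 4 / 1 4 3 2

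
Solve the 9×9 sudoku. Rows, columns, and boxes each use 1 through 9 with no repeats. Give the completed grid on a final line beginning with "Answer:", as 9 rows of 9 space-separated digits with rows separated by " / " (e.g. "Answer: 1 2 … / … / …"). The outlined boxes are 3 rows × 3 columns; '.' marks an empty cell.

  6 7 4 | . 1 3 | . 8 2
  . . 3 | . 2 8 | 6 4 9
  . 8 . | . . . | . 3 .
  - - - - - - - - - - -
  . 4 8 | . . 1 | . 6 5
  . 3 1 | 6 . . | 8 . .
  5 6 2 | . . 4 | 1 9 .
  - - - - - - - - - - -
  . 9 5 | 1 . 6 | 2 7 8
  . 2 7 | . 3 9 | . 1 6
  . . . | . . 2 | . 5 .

Step 1. [r2c4∈{5,7}] across row 2, 7 lands solely at r2c4. So r2c4=7.
Step 2. [r5c6∈{5,7}] in col 6, 7 fits only at r5c6 ⇒ r5c6=7.
Step 3. [r7c5∈{4}] only 4 remains possible at r7c5 ⇒ r7c5=4.
Step 4. [r4c5∈{9}] only 9 remains possible at r4c5, so r4c5=9.
Step 5. [r3c6∈{5}] r3c6's peers cover all but 5 ⇒ r3c6=5.
Step 6. [r9c4∈{8}] nothing but 8 survives at r9c4, so r9c4=8.
Step 7. [r6c9∈{3,7}] across row 6, 7 lands solely at r6c9, so r6c9=7.
Step 8. [r9c9∈{3,4}] across col 9, 3 lands solely at r9c9 ⇒ r9c9=3.
Step 9. [r2c1∈{1}] r2c1 has the single candidate 1. So r2c1=1.
Step 10. [r9c1∈{4}] r9c1's peers cover all but 4 ⇒ r9c1=4.
Step 11. [r3c3∈{9}] nothing but 9 survives at r3c3. So r3c3=9.
Step 12. [r4c7∈{3}] r4c7 has the single candidate 3, so r4c7=3.
Step 13. [r1c4∈{9}] nothing but 9 survives at r1c4. So r1c4=9.
Step 14. [r9c2∈{1}] nothing but 1 survives at r9c2, so r9c2=1.
Step 15. [r1c7∈{5}] r1c7 is down to just 5. So r1c7=5.
Step 16. [r2c2∈{5}] only 5 remains possible at r2c2 ⇒ r2c2=5.
Step 17. [r3c1∈{2}] r3c1's peers cover all but 2. So r3c1=2.
Step 18. [r3c9∈{1}] r3c9's peers cover all but 1 ⇒ r3c9=1.
Step 19. [r9c7∈{9}] nothing but 9 survives at r9c7. So r9c7=9.
Step 20. [r5c8∈{2}] r5c8 is down to just 2. So r5c8=2.
Step 21. [r6c5∈{8}] r6c5's peers cover all but 8 ⇒ r6c5=8.
Step 22. [r3c7∈{7}] nothing but 7 survives at r3c7. So r3c7=7.
Step 23. [r8c1∈{8}] nothing but 8 survives at r8c1. So r8c1=8.
Step 24. [r5c9∈{4}] only 4 remains possible at r5c9, so r5c9=4.
Step 25. [r8c7∈{4}] r8c7 has the single candidate 4. So r8c7=4.
Step 26. [r6c4∈{3}] r6c4's peers cover all but 3, so r6c4=3.
Step 27. [r4c4∈{2}] r4c4 has the single candidate 2. So r4c4=2.
Step 28. [r5c5∈{5}] r5c5 has the single candidate 5 ⇒ r5c5=5.
Step 29. [r3c5∈{6}] only 6 remains possible at r3c5 ⇒ r3c5=6.
Step 30. [r8c4∈{5}] only 5 remains possible at r8c4. So r8c4=5.
Step 31. [r7c1∈{3}] r7c1 has the single candidate 3 ⇒ r7c1=3.
Step 32. [r9c3∈{6}] r9c3's peers cover all but 6. So r9c3=6.
Step 33. [r5c1∈{9}] only 9 remains possible at r5c1. So r5c1=9.
Step 34. [r4c1∈{7}] r4c1's peers cover all but 7 ⇒ r4c1=7.
Step 35. [r9c5∈{7}] r9c5 has the single candidate 7. So r9c5=7.
Step 36. [r3c4∈{4}] r3c4 is down to just 4. So r3c4=4.

Answer: 6 7 4 9 1 3 5 8 2 / 1 5 3 7 2 8 6 4 9 / 2 8 9 4 6 5 7 3 1 / 7 4 8 2 9 1 3 6 5 / 9 3 1 6 5 7 8 2 4 / 5 6 2 3 8 4 1 9 7 / 3 9 5 1 4 6 2 7 8 / 8 2 7 5 3 9 4 1 6 / 4 1 6 8 7 2 9 5 3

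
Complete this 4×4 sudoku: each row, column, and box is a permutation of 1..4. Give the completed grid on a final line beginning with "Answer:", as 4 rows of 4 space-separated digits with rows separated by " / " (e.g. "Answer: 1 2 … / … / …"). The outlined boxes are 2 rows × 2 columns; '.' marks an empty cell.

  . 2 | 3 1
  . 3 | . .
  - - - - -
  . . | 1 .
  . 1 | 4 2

Step 1. [r1c1∈{4}] only 4 remains possible at r1c1 ⇒ r1c1=4.
Step 2. [r4c1∈{3}] r4c1 is down to just 3. So r4c1=3.
Step 3. [r3c2∈{4}] nothing but 4 survives at r3c2 ⇒ r3c2=4.
Step 4. [r2c1∈{1}] only 1 remains possible at r2c1. So r2c1=1.
Step 5. [r2c3∈{2}] r2c3 is down to just 2 ⇒ r2c3=2.
Step 6. [r3c4∈{3}] r3c4's peers cover all but 3. So r3c4=3.
Step 7. [r3c1∈{2}] r3c1's peers cover all but 2, so r3c1=2.
Step 8. [r2c4∈{4}] nothing but 4 survives at r2c4, so r2c4=4.

Answer: 4 2 3 1 / 1 3 2 4 / 2 4 1 3 / 3 1 4 2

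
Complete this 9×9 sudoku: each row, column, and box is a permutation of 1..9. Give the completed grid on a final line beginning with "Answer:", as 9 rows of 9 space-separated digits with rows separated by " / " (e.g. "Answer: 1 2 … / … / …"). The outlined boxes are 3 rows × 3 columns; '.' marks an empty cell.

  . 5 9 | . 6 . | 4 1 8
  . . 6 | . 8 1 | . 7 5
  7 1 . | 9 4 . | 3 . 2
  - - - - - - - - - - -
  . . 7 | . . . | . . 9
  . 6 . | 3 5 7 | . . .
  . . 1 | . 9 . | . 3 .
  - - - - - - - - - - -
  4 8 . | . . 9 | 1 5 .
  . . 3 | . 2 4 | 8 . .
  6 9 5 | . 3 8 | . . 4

Step 1. [r5c7∈{2}] only 2 remains possible at r5c7. So r5c7=2.
Step 2. [r2c4∈{2}] only 2 remains possible at r2c4. So r2c4=2.
Step 3. [r7c5∈{7}] r7c5 has the single candidate 7, so r7c5=7.
Step 4. [r5c3∈{4,8}] 4 has one home in col 3: r5c3, so r5c3=4.
Step 5. [r7c4∈{6}] r7c4's peers cover all but 6. So r7c4=6.
Step 6. [r6c2∈{2}] r6c2 has the single candidate 2. So r6c2=2.
Step 7. [r2c1∈{3}] nothing but 3 survives at r2c1. So r2c1=3.
Step 8. [r6c6∈{6}] only 6 remains possible at r6c6, so r6c6=6.
Step 9. [r4c8∈{4,6,8}] in col 8, 4 fits only at r4c8 ⇒ r4c8=4.
Step 10. [r9c7∈{7}] r9c7's peers cover all but 7, so r9c7=7.
Step 11. [r6c7∈{5}] r6c7 has the single candidate 5 ⇒ r6c7=5.
Step 12. [r6c1∈{8}] only 8 remains possible at r6c1. So r6c1=8.
Step 13. [r9c4∈{1}] r9c4 has the single candidate 1 ⇒ r9c4=1.
Step 14. [r8c9∈{6}] nothing but 6 survives at r8c9. So r8c9=6.
Step 15. [r3c8∈{6}] r3c8's peers cover all but 6. So r3c8=6.
Step 16. [r6c9∈{7}] r6c9's peers cover all but 7, so r6c9=7.
Step 17. [r4c2∈{3}] r4c2 has the single candidate 3. So r4c2=3.
Step 18. [r8c4∈{5}] r8c4's peers cover all but 5, so r8c4=5.
Step 19. [r8c2∈{7}] r8c2's peers cover all but 7 ⇒ r8c2=7.
Step 20. [r1c1∈{2}] r1c1's peers cover all but 2 ⇒ r1c1=2.
Step 21. [r7c3∈{2}] r7c3 is down to just 2 ⇒ r7c3=2.
Step 22. [r7c9∈{3}] r7c9 is down to just 3 ⇒ r7c9=3.
Step 23. [r5c8∈{8}] r5c8's peers cover all but 8. So r5c8=8.
Step 24. [r8c1∈{1}] r8c1 is down to just 1, so r8c1=1.
Step 25. [r5c1∈{9}] only 9 remains possible at r5c1, so r5c1=9.
Step 26. [r4c5∈{1}] r4c5 is down to just 1. So r4c5=1.
Step 27. [r2c7∈{9}] only 9 remains possible at r2c7 ⇒ r2c7=9.
Step 28. [r5c9∈{1}] only 1 remains possible at r5c9. So r5c9=1.
Step 29. [r3c6∈{5}] nothing but 5 survives at r3c6. So r3c6=5.
Step 30. [r1c6∈{3}] r1c6 has the single candidate 3. So r1c6=3.
Step 31. [r8c8∈{9}] r8c8's peers cover all but 9. So r8c8=9.
Step 32. [r6c4∈{4}] r6c4 has the single candidate 4, so r6c4=4.
Step 33. [r9c8∈{2}] r9c8 is down to just 2. So r9c8=2.
Step 34. [r2c2∈{4}] nothing but 4 survives at r2c2, so r2c2=4.
Step 35. [r3c3∈{8}] only 8 remains possible at r3c3. So r3c3=8.
Step 36. [r1c4∈{7}] nothing but 7 survives at r1c4 ⇒ r1c4=7.
Step 37. [r4c7∈{6}] nothing but 6 survives at r4c7 ⇒ r4c7=6.
Step 38. [r4c6∈{2}] r4c6 is down to just 2, so r4c6=2.
Step 39. [r4c4∈{8}] nothing but 8 survives at r4c4, so r4c4=8.
Step 40. [r4c1∈{5}] r4c1's peers cover all but 5. So r4c1=5.

Answer: 2 5 9 7 6 3 4 1 8 / 3 4 6 2 8 1 9 7 5 / 7 1 8 9 4 5 3 6 2 / 5 3 7 8 1 2 6 4 9 / 9 6 4 3 5 7 2 8 1 / 8 2 1 4 9 6 5 3 7 / 4 8 2 6 7 9 1 5 3 / 1 7 3 5 2 4 8 9 6 / 6 9 5 1 3 8 7 2 4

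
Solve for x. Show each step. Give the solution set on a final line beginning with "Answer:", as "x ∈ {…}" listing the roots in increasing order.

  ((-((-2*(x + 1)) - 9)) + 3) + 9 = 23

Step 1. [((-((-2*(x + 1)) - 9)) + 3) + 9 = 23] the outer +9 inverts by subtracting 9, so sub: (-((-2*(x + 1)) - 9)) + 3 = 14.
Step 2. [(-((-2*(x + 1)) - 9)) + 3 = 14] the outer +3 inverts by subtracting 3, so sub: -((-2*(x + 1)) - 9) = 11.
Step 3. [-((-2*(x + 1)) - 9) = 11] flip signs both sides ⇒ neg: (-2*(x + 1)) - 9 = -11.
Step 4. [(-2*(x + 1)) - 9 = -11] peel the -9: add 9 from each side ⇒ sub: -2*(x + 1) = -2.
Step 5. [-2*(x + 1) = -2] LHS = -2·(…); ÷-2 both sides, so div: x + 1 = 1.
Step 6. [x + 1 = 1] 1 comes off first (subtract 1) ⇒ sub: x = 0.

Answer: x ∈ {0}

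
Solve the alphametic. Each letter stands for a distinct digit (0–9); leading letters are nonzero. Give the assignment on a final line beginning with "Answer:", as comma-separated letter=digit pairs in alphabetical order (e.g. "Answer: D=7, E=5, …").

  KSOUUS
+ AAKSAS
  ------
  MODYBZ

Step 1. [col 1: S + S ≡ Z (mod 10)] no forcing yet in column 1 (carry-in 0); Z=0 is free and consistent — try it. So Z=0.
Step 2. [col 1: S + S ≡ Z (mod 10)] column 1: given Z=0, carry-in 0, and digits 0 already taken and all letters distinct, S+S≡Z (mod 10) forces S=5. So S=5.
Step 3. [col 2: U + A ≡ B (mod 10)] several values work for B in column 2 (U + A ≡ B (mod 10), carry-in 1); try B=6, so B=6.
Step 4. [col 2: U + A ≡ B (mod 10)] column 2 (U + A ≡ B (mod 10), carry-in 1) doesn't pin A yet; pick A=3 and continue, so A=3.
Step 5. [col 2: U + A ≡ B (mod 10)] from column 2 (A=3, B=6, carry-in 1, digits 0,3,5,6 already taken and all letters distinct): U must equal 2 ⇒ U=2.
Step 6. [col 3: U + S ≡ Y (mod 10)] from column 3 (U=2, S=5, carry-in 0, digits 0,2,3,5,6 already taken and all letters distinct): Y must equal 7 ⇒ Y=7.
Step 7. [col 4: O + K ≡ D (mod 10)] from column 4 (nothing yet, carry-in 0, digits 0,2,3,5,6,7 already taken and all letters distinct): D must equal 9, so D=9.
Step 8. [col 4: O + K ≡ D (mod 10)] O=8 is one option consistent with column 4 (O + K ≡ D (mod 10), carry-in 0) — take it. So O=8.
Step 9. [col 4: O + K ≡ D (mod 10)] in column 4 we have O+K≡D with carry-in 0; given O=8, D=9 and digits 0,2,3,5,6,7,8,9 already taken and all letters distinct, that pins K to 1. So K=1.
Step 10. [col 6: K + A ≡ M (mod 10)] in column 6 we have K+A≡M with carry-in 0; given K=1, A=3 and digits 0,1,2,3,5,6,7,8,9 already taken and all letters distinct, that pins M to 4. So M=4.

Answer: A=3, B=6, D=9, K=1, M=4, O=8, S=5, U=2, Y=7, Z=0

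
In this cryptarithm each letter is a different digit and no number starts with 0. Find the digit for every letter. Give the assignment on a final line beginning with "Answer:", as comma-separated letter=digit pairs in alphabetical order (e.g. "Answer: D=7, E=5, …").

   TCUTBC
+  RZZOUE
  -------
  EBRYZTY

Step 1. [col 1: C + E ≡ Y (mod 10)] several values work for Y in column 1 (C + E ≡ Y (mod 10), carry-in 0); try Y=6, so Y=6.
Step 2. [col 1: C + E ≡ Y (mod 10)] no forcing yet in column 1 (carry-in 0); C=5 is free and consistent — try it ⇒ C=5.
Step 3. [col 1: C + E ≡ Y (mod 10)] from column 1 (C=5, Y=6, carry-in 0, digits 5,6 already taken and all letters distinct): E must equal 1, so E=1.
Step 4. [col 2: B + U ≡ T (mod 10)] several values work for T in column 2 (B + U ≡ T (mod 10), carry-in 0); try T=9. So T=9.
Step 5. [col 2: B + U ≡ T (mod 10)] several values work for B in column 2 (B + U ≡ T (mod 10), carry-in 0); try B=7, so B=7.
Step 6. [col 2: B + U ≡ T (mod 10)] from column 2 (B=7, T=9, carry-in 0, digits 1,5,6,7,9 already taken and all letters distinct): U must equal 2, so U=2.
Step 7. [col 3: T + O ≡ Z (mod 10)] in column 3 we have T+O≡Z with carry-in 0; given T=9 and digits 1,2,5,6,7,9 already taken and all letters distinct, that pins Z to 3, so Z=3.
Step 8. [col 3: T + O ≡ Z (mod 10)] from column 3 (T=9, Z=3, carry-in 0, digits 1,2,3,5,6,7,9 already taken and all letters distinct): O must equal 4 ⇒ O=4.
Step 9. [col 5: C + Z ≡ R (mod 10)] in column 5 we have C+Z≡R with carry-in 0; given C=5, Z=3 and digits 1,2,3,4,5,6,7,9 already taken and all letters distinct, that pins R to 8, so R=8.

Answer: B=7, C=5, E=1, O=4, R=8, T=9, U=2, Y=6, Z=3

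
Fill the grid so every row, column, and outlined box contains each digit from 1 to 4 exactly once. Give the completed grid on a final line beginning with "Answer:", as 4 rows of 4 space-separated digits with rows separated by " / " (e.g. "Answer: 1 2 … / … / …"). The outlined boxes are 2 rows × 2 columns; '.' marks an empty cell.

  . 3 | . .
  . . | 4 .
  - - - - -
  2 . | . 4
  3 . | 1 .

Step 1. [r2c1∈{1}] r2c1 has the single candidate 1 ⇒ r2c1=1.
Step 2. [r4c4∈{2}] only 2 remains possible at r4c4, so r4c4=2.
Step 3. [r1c4∈{1}] r1c4 has the single candidate 1. So r1c4=1.
Step 4. [r1c3∈{2}] only 2 remains possible at r1c3. So r1c3=2.
Step 5. [r2c2∈{2}] r2c2 has the single candidate 2, so r2c2=2.
Step 6. [r3c2∈{1}] r3c2's peers cover all but 1, so r3c2=1.
Step 7. [r4c2∈{4}] r4c2 has the single candidate 4, so r4c2=4.
Step 8. [r2c4∈{3}] r2c4 has the single candidate 3 ⇒ r2c4=3.
Step 9. [r1c1∈{4}] nothing but 4 survives at r1c1 ⇒ r1c1=4.
Step 10. [r3c3∈{3}] only 3 remains possible at r3c3 ⇒ r3c3=3.

Answer: 4 3 2 1 / 1 2 4 3 / 2 1 3 4 / 3 4 1 2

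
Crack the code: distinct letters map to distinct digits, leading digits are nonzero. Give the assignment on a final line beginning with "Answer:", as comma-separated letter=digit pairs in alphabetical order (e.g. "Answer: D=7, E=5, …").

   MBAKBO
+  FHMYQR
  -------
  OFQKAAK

Step 1. [col 1: O + R ≡ K (mod 10)] several values work for K in column 1 (O + R ≡ K (mod 10), carry-in 0); try K=3, so K=3.
Step 2. [col 1: O + R ≡ K (mod 10)] no forcing yet in column 1 (carry-in 0); O=1 is free and consistent — try it. So O=1.
Step 3. [col 1: O + R ≡ K (mod 10)] from column 1 (O=1, K=3, carry-in 0, digits 1,3 already taken and all letters distinct): R must equal 2 ⇒ R=2.
Step 4. [col 2: B + Q ≡ A (mod 10)] no forcing yet in column 2 (carry-in 0); Q=6 is free and consistent — try it ⇒ Q=6.
Step 5. [col 2: B + Q ≡ A (mod 10)] no forcing yet in column 2 (carry-in 0); A=4 is free and consistent — try it ⇒ A=4.
Step 6. [col 2: B + Q ≡ A (mod 10)] in column 2 we have B+Q≡A with carry-in 0; given Q=6, A=4 and digits 1,2,3,4,6 already taken and all letters distinct, that pins B to 8, so B=8.
Step 7. [col 3: K + Y ≡ A (mod 10)] column 3: given K=3, A=4, carry-in 1, and digits 1,2,3,4,6,8 already taken and all letters distinct, K+Y≡A (mod 10) forces Y=0 ⇒ Y=0.
Step 8. [col 4: A + M ≡ K (mod 10)] in column 4 we have A+M≡K with carry-in 0; given A=4, K=3 and digits 0,1,2,3,4,6,8 already taken and all letters distinct, that pins M to 9 ⇒ M=9.
Step 9. [col 5: B + H ≡ Q (mod 10)] column 5: given B=8, Q=6, carry-in 1, and digits 0,1,2,3,4,6,8,9 already taken and all letters distinct, B+H≡Q (mod 10) forces H=7 ⇒ H=7.
Step 10. [col 6: M + F ≡ F (mod 10)] column 6: given M=9, carry-in 1, and digits 0,1,2,3,4,6,7,8,9 already taken and all letters distinct, M+F≡F (mod 10) forces F=5, so F=5.

Answer: A=4, B=8, F=5, H=7, K=3, M=9, O=1, Q=6, R=2, Y=0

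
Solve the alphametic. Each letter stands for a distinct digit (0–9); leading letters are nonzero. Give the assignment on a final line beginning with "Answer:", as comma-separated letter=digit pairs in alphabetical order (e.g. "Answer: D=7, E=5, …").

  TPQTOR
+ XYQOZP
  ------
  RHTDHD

Step 1. [col 1: R + P ≡ D (mod 10)] several values work for P in column 1 (R + P ≡ D (mod 10), carry-in 0); try P=3. So P=3.
Step 2. [col 1: R + P ≡ D (mod 10)] column 1 (R + P ≡ D (mod 10), carry-in 0) doesn't pin D yet; pick D=2 and continue. So D=2.
Step 3. [col 1: R + P ≡ D (mod 10)] from column 1 (P=3, D=2, carry-in 0, digits 2,3 already taken and all letters distinct): R must equal 9 ⇒ R=9.
Step 4. [col 2: O + Z ≡ H (mod 10)] H=0 is one option consistent with column 2 (O + Z ≡ H (mod 10), carry-in 1) — take it. So H=0.
Step 5. [col 2: O + Z ≡ H (mod 10)] Z=5 is one option consistent with column 2 (O + Z ≡ H (mod 10), carry-in 1) — take it. So Z=5.
Step 6. [col 2: O + Z ≡ H (mod 10)] column 2 reads O+Z+carry(1)=H with Z=5, H=0; with digits 0,2,3,5,9 already taken and all letters distinct, the only value for O is 4 ⇒ O=4.
Step 7. [col 3: T + O ≡ D (mod 10)] column 3: given O=4, D=2, carry-in 1, and digits 0,2,3,4,5,9 already taken and all letters distinct, T+O≡D (mod 10) forces T=7, so T=7.
Step 8. [col 4: Q + Q ≡ T (mod 10)] from column 4 (T=7, carry-in 1, digits 0,2,3,4,5,7,9 already taken and all letters distinct): Q must equal 8, so Q=8.
Step 9. [col 5: P + Y ≡ H (mod 10)] in column 5 we have P+Y≡H with carry-in 1; given P=3, H=0 and digits 0,2,3,4,5,7,8,9 already taken and all letters distinct, that pins Y to 6. So Y=6.
Step 10. [col 6: T + X ≡ R (mod 10)] in column 6 we have T+X≡R with carry-in 1; given T=7, R=9 and digits 0,2,3,4,5,6,7,8,9 already taken and all letters distinct, that pins X to 1 ⇒ X=1.

Answer: D=2, H=0, O=4, P=3, Q=8, R=9, T=7, X=1, Y=6, Z=5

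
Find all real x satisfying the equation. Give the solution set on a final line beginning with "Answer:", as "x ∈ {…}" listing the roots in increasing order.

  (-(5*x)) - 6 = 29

Step 1. [(-(5*x)) - 6 = 29] the outer -6 inverts by adding 6, so sub: -(5*x) = 35.
Step 2. [-(5*x) = 35] flip signs both sides ⇒ neg: 5*x = -35.
Step 3. [5*x = -35] divide by the outer 5. So div: x = -7.

Answer: x ∈ {-7}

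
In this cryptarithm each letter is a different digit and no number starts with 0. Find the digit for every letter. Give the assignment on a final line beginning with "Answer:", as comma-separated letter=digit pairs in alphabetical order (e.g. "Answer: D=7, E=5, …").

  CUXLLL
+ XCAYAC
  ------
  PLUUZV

Step 1. [col 1: L + C ≡ V (mod 10)] several values work for L in column 1 (L + C ≡ V (mod 10), carry-in 0); try L=1. So L=1.
Step 2. [col 1: L + C ≡ V (mod 10)] column 1 (L + C ≡ V (mod 10), carry-in 0) doesn't pin V yet; pick V=3 and continue, so V=3.
Step 3. [col 1: L + C ≡ V (mod 10)] in column 1 we have L+C≡V with carry-in 0; given L=1, V=3 and digits 1,3 already taken and all letters distinct, that pins C to 2, so C=2.
Step 4. [col 2: L + A ≡ Z (mod 10)] column 2 (L + A ≡ Z (mod 10), carry-in 0) doesn't pin Z yet; pick Z=6 and continue, so Z=6.
Step 5. [col 2: L + A ≡ Z (mod 10)] column 2 reads L+A+carry(0)=Z with L=1, Z=6; with digits 1,2,3,6 already taken and all letters distinct, the only value for A is 5, so A=5.
Step 6. [col 3: L + Y ≡ U (mod 10)] several values work for U in column 3 (L + Y ≡ U (mod 10), carry-in 0); try U=9, so U=9.
Step 7. [col 3: L + Y ≡ U (mod 10)] from column 3 (L=1, U=9, carry-in 0, digits 1,2,3,5,6,9 already taken and all letters distinct): Y must equal 8. So Y=8.
Step 8. [col 4: X + A ≡ U (mod 10)] in column 4 we have X+A≡U with carry-in 0; given A=5, U=9 and digits 1,2,3,5,6,8,9 already taken and all letters distinct, that pins X to 4. So X=4.
Step 9. [col 6: C + X ≡ P (mod 10)] column 6: given C=2, X=4, carry-in 1, and digits 1,2,3,4,5,6,8,9 already taken and all letters distinct, C+X≡P (mod 10) forces P=7, so P=7.

Answer: A=5, C=2, L=1, P=7, U=9, V=3, X=4, Y=8, Z=6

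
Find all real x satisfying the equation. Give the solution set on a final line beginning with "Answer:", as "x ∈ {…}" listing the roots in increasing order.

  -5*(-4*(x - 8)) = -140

Step 1. [-5*(-4*(x - 8)) = -140] leading coefficient -5: divide by -5. So div: -4*(x - 8) = 28.
Step 2. [-4*(x - 8) = 28] -4 out front; divide by -4 ⇒ div: x - 8 = -7.
Step 3. [x - 8 = -7] peel the -8: add 8 from each side ⇒ sub: x = 1.

Answer: x ∈ {1}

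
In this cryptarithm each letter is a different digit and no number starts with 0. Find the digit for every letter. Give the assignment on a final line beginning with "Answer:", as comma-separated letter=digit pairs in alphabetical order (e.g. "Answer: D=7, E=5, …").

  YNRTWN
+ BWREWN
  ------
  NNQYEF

Step 1. [col 1: N + N ≡ F (mod 10)] N=9 is one option consistent with column 1 (N + N ≡ F (mod 10), carry-in 0) — take it. So N=9.
Step 2. [col 1: N + N ≡ F (mod 10)] from column 1 (N=9, carry-in 0, digits 9 already taken and all letters distinct): F must equal 8, so F=8.
Step 3. [col 2: W + W ≡ E (mod 10)] column 2 (W + W ≡ E (mod 10), carry-in 1) doesn't pin W yet; pick W=0 and continue. So W=0.
Step 4. [col 2: W + W ≡ E (mod 10)] column 2: given W=0, carry-in 1, and digits 0,8,9 already taken and all letters distinct, W+W≡E (mod 10) forces E=1. So E=1.
Step 5. [col 3: T + E ≡ Y (mod 10)] no forcing yet in column 3 (carry-in 0); T=5 is free and consistent — try it, so T=5.
Step 6. [col 3: T + E ≡ Y (mod 10)] column 3: given T=5, E=1, carry-in 0, and digits 0,1,5,8,9 already taken and all letters distinct, T+E≡Y (mod 10) forces Y=6, so Y=6.
Step 7. [col 4: R + R ≡ Q (mod 10)] in column 4 we have R+R≡Q with carry-in 0; given nothing yet and digits 0,1,5,6,8,9 already taken and all letters distinct, that pins Q to 4. So Q=4.
Step 8. [col 4: R + R ≡ Q (mod 10)] R=2 is one option consistent with column 4 (R + R ≡ Q (mod 10), carry-in 0) — take it. So R=2.
Step 9. [col 6: Y + B ≡ N (mod 10)] from column 6 (Y=6, N=9, carry-in 0, digits 0,1,2,4,5,6,8,9 already taken and all letters distinct): B must equal 3. So B=3.

Answer: B=3, E=1, F=8, N=9, Q=4, R=2, T=5, W=0, Y=6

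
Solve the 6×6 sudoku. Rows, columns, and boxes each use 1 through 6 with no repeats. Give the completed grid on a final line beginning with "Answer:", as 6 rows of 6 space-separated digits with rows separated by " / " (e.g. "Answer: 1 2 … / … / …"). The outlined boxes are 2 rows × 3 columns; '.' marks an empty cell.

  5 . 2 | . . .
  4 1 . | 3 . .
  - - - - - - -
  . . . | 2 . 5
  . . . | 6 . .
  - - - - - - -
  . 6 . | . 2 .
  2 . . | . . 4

Step 1. [r6c5∈{1,3,5,6}] row 6 places 6 nowhere but r6c5, so r6c5=6.
Step 2. [r5c3∈{1,3,4,5}] r5c3 is the only open cell in row 5 admitting 4 ⇒ r5c3=4.
Step 3. [r4c2∈{2,3,4,5}] in row 4, 2 fits only at r4c2, so r4c2=2.
Step 4. [r4c5∈{1,3,4}] across row 4, 4 lands solely at r4c5. So r4c5=4.
Step 5. [r3c5∈{1,3}] in col 5, 3 fits only at r3c5. So r3c5=3.
Step 6. [r4c6∈{1}] r4c6 is down to just 1. So r4c6=1.
Step 7. [r6c2∈{3,5}] col 2 places 5 nowhere but r6c2, so r6c2=5.
Step 8. [r6c3∈{1,3}] row 6 places 3 nowhere but r6c3 ⇒ r6c3=3.
Step 9. [r5c1∈{1}] r5c1's peers cover all but 1, so r5c1=1.
Step 10. [r2c3∈{6}] r2c3 is down to just 6. So r2c3=6.
Step 11. [r1c5∈{1}] nothing but 1 survives at r1c5, so r1c5=1.
Step 12. [r3c2∈{4}] r3c2 is down to just 4. So r3c2=4.
Step 13. [r6c4∈{1}] r6c4 has the single candidate 1 ⇒ r6c4=1.
Step 14. [r4c1∈{3}] nothing but 3 survives at r4c1, so r4c1=3.
Step 15. [r3c1∈{6}] r3c1 has the single candidate 6, so r3c1=6.
Step 16. [r5c6∈{3}] r5c6's peers cover all but 3 ⇒ r5c6=3.
Step 17. [r1c2∈{3}] r1c2 has the single candidate 3, so r1c2=3.
Step 18. [r4c3∈{5}] only 5 remains possible at r4c3. So r4c3=5.
Step 19. [r5c4∈{5}] only 5 remains possible at r5c4. So r5c4=5.
Step 20. [r3c3∈{1}] r3c3 has the single candidate 1, so r3c3=1.
Step 21. [r1c4∈{4}] r1c4 is down to just 4 ⇒ r1c4=4.
Step 22. [r2c5∈{5}] r2c5 is down to just 5, so r2c5=5.
Step 23. [r2c6∈{2}] only 2 remains possible at r2c6 ⇒ r2c6=2.
Step 24. [r1c6∈{6}] r1c6 is down to just 6, so r1c6=6.

Answer: 5 3 2 4 1 6 / 4 1 6 3 5 2 / 6 4 1 2 3 5 / 3 2 5 6 4 1 / 1 6 4 5 2 3 / 2 5 3 1 6 4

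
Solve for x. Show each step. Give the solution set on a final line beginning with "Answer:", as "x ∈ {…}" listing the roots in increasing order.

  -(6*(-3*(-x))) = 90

Step 1. [-(6*(-3*(-x))) = 90] flip signs both sides ⇒ neg: 6*(-3*(-x)) = -90.
Step 2. [6*(-3*(-x)) = -90] leading coefficient 6: divide by 6. So div: -3*(-x) = -15.
Step 3. [-3*(-x) = -15] LHS = -3·(…); ÷-3 both sides ⇒ div: -x = 5.
Step 4. [-x = 5] LHS negated; negate both sides, so neg: x = -5.

Answer: x ∈ {-5}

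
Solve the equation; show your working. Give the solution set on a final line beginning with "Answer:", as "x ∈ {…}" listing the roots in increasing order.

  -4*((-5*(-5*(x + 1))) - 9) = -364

Step 1. [-4*((-5*(-5*(x + 1))) - 9) = -364] -4 out front; divide by -4 ⇒ div: (-5*(-5*(x + 1))) - 9 = 91.
Step 2. [(-5*(-5*(x + 1))) - 9 = 91] 9 comes off first (add 9), so sub: -5*(-5*(x + 1)) = 100.
Step 3. [-5*(-5*(x + 1)) = 100] divide by the outer -5, so div: -5*(x + 1) = -20.
Step 4. [-5*(x + 1) = -20] LHS = -5·(…); ÷-5 both sides, so div: x + 1 = 4.
Step 5. [x + 1 = 4] subtract 1: x sits inside (… + 1), so sub: x = 3.

Answer: x ∈ {3}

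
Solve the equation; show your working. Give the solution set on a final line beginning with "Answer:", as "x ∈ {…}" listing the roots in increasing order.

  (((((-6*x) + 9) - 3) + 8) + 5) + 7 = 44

Step 1. [(((((-6*x) + 9) - 3) + 8) + 5) + 7 = 44] peel the +7: subtract 7 from each side, so sub: ((((-6*x) + 9) - 3) + 8) + 5 = 37.
Step 2. [((((-6*x) + 9) - 3) + 8) + 5 = 37] +5 is outermost — subtract 5 both sides. So sub: (((-6*x) + 9) - 3) + 8 = 32.
Step 3. [(((-6*x) + 9) - 3) + 8 = 32] +8 is outermost — subtract 8 both sides, so sub: ((-6*x) + 9) - 3 = 24.
Step 4. [((-6*x) + 9) - 3 = 24] peel the -3: add 3 from each side, so sub: (-6*x) + 9 = 27.
Step 5. [(-6*x) + 9 = 27] 9 comes off first (subtract 9) ⇒ sub: -6*x = 18.
Step 6. [-6*x = 18] leading coefficient -6: divide by -6, so div: x = -3.

Answer: x ∈ {-3}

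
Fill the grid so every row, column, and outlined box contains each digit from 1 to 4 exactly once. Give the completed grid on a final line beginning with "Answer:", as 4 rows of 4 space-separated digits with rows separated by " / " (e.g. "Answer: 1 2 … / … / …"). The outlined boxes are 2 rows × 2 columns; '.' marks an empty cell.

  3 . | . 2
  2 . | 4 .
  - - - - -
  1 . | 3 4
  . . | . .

Step 1. [r1c3∈{1}] r1c3's peers cover all but 1. So r1c3=1.
Step 2. [r4c2∈{2,3,4}] 3 has one home in row 4: r4c2. So r4c2=3.
Step 3. [r1c2∈{4}] r1c2 is down to just 4, so r1c2=4.
Step 4. [r3c2∈{2}] r3c2 is down to just 2 ⇒ r3c2=2.
Step 5. [r4c4∈{1}] r4c4's peers cover all but 1 ⇒ r4c4=1.
Step 6. [r4c3∈{2}] only 2 remains possible at r4c3 ⇒ r4c3=2.
Step 7. [r4c1∈{4}] only 4 remains possible at r4c1, so r4c1=4.
Step 8. [r2c2∈{1}] r2c2 has the single candidate 1. So r2c2=1.
Step 9. [r2c4∈{3}] r2c4's peers cover all but 3, so r2c4=3.

Answer: 3 4 1 2 / 2 1 4 3 / 1 2 3 4 / 4 3 2 1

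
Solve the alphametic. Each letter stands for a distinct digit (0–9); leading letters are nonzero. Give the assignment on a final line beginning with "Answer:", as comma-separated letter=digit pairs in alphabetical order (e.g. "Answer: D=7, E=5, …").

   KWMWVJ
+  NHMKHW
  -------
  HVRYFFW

Step 1. [H] H is the leading digit of a 7-digit sum of two 6-digit numbers; the final carry is exactly 1, so H=1.
Step 2. [col 1: J + W ≡ W (mod 10)] from column 1 (nothing yet, carry-in 0, digits 1 already taken and all letters distinct): J must equal 0 ⇒ J=0.
Step 3. [col 1: J + W ≡ W (mod 10)] no forcing yet in column 1 (carry-in 0); W=8 is free and consistent — try it. So W=8.
Step 4. [col 2: V + H ≡ F (mod 10)] several values work for F in column 2 (V + H ≡ F (mod 10), carry-in 0); try F=4. So F=4.
Step 5. [col 2: V + H ≡ F (mod 10)] column 2: given H=1, F=4, carry-in 0, and digits 0,1,4,8 already taken and all letters distinct, V+H≡F (mod 10) forces V=3. So V=3.
Step 6. [col 3: W + K ≡ F (mod 10)] column 3 reads W+K+carry(0)=F with W=8, F=4; with digits 0,1,3,4,8 already taken and all letters distinct, the only value for K is 6. So K=6.
Step 7. [col 4: M + M ≡ Y (mod 10)] in column 4 we have M+M≡Y with carry-in 1; given nothing yet and digits 0,1,3,4,6,8 already taken and all letters distinct, that pins Y to 5, so Y=5.
Step 8. [col 4: M + M ≡ Y (mod 10)] M=2 is one option consistent with column 4 (M + M ≡ Y (mod 10), carry-in 1) — take it ⇒ M=2.
Step 9. [col 5: W + H ≡ R (mod 10)] column 5: given W=8, H=1, carry-in 0, and digits 0,1,2,3,4,5,6,8 already taken and all letters distinct, W+H≡R (mod 10) forces R=9 ⇒ R=9.
Step 10. [col 6: K + N ≡ V (mod 10)] column 6: given K=6, V=3, carry-in 0, and digits 0,1,2,3,4,5,6,8,9 already taken and all letters distinct, K+N≡V (mod 10) forces N=7, so N=7.

Answer: F=4, H=1, J=0, K=6, M=2, N=7, R=9, V=3, W=8, Y=5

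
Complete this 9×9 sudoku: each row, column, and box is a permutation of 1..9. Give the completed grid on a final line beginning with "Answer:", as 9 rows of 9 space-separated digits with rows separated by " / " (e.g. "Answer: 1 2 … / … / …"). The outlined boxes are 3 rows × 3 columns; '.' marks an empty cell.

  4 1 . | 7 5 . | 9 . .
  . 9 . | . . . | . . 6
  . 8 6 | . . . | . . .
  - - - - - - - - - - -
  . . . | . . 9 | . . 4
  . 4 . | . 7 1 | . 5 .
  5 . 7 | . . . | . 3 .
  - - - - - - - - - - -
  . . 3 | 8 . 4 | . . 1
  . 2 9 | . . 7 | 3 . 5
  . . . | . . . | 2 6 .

Step 1. [r6c2∈{6}] r6c2 has the single candidate 6 ⇒ r6c2=6.
Step 2. [r1c3∈{2}] r1c3 has the single candidate 2, so r1c3=2.
Step 3. [r7c7∈{7}] nothing but 7 survives at r7c7 ⇒ r7c7=7.
Step 4. [r7c5∈{2,6,9}] in row 7, 2 fits only at r7c5 ⇒ r7c5=2.
Step 5. [r5c3∈{8}] r5c3 has the single candidate 8 ⇒ r5c3=8.
Step 6. [r1c8∈{8}] r1c8 has the single candidate 8 ⇒ r1c8=8.
Step 7. [r6c7∈{1,8}] in row 6, 1 fits only at r6c7 ⇒ r6c7=1.
Step 8. [r3c9∈{2,3,7}] r3c9 is the only open cell in col 9 admitting 7, so r3c9=7.
Step 9. [r3c1∈{3}] only 3 remains possible at r3c1. So r3c1=3.
Step 10. [r5c4∈{2,3,6}] across row 5, 3 lands solely at r5c4 ⇒ r5c4=3.
Step 11. [r3c6∈{2}] only 2 remains possible at r3c6. So r3c6=2.
Step 12. [r9c6∈{3,5}] col 6 places 5 nowhere but r9c6. So r9c6=5.
Step 13. [r6c6∈{8}] r6c6's peers cover all but 8, so r6c6=8.
Step 14. [r6c9∈{2,9}] 9 has one home in row 6: r6c9, so r6c9=9.
Step 15. [r9c5∈{1,3,9}] in row 9, 3 fits only at r9c5, so r9c5=3.
Step 16. [r4c5∈{6}] only 6 remains possible at r4c5, so r4c5=6.
Step 17. [r8c5∈{1}] only 1 remains possible at r8c5. So r8c5=1.
Step 18. [r2c8∈{1,2,4}] r2c8 is the only open cell in row 2 admitting 2 ⇒ r2c8=2.
Step 19. [r6c5∈{4}] r6c5 has the single candidate 4. So r6c5=4.
Step 20. [r3c8∈{1,4}] in col 8, 1 fits only at r3c8. So r3c8=1.
Step 21. [r8c1∈{6,8}] r8c1 is the only open cell in row 8 admitting 8, so r8c1=8.
Step 22. [r3c7∈{4,5}] row 3 places 5 nowhere but r3c7. So r3c7=5.
Step 23. [r3c4∈{4,9}] row 3 places 4 nowhere but r3c4, so r3c4=4.
Step 24. [r4c3∈{1}] r4c3's peers cover all but 1 ⇒ r4c3=1.
Step 25. [r4c1∈{2}] r4c1's peers cover all but 2. So r4c1=2.
Step 26. [r2c1∈{7}] r2c1 is down to just 7. So r2c1=7.
Step 27. [r2c6∈{3}] r2c6 is down to just 3 ⇒ r2c6=3.
Step 28. [r4c8∈{7}] r4c8 has the single candidate 7. So r4c8=7.
Step 29. [r2c7∈{4}] nothing but 4 survives at r2c7 ⇒ r2c7=4.
Step 30. [r8c8∈{4}] r8c8's peers cover all but 4 ⇒ r8c8=4.
Step 31. [r1c9∈{3}] r1c9 has the single candidate 3, so r1c9=3.
Step 32. [r1c6∈{6}] only 6 remains possible at r1c6. So r1c6=6.
Step 33. [r2c4∈{1}] r2c4 is down to just 1. So r2c4=1.
Step 34. [r2c3∈{5}] only 5 remains possible at r2c3, so r2c3=5.
Step 35. [r4c7∈{8}] r4c7 has the single candidate 8, so r4c7=8.
Step 36. [r9c3∈{4}] nothing but 4 survives at r9c3, so r9c3=4.
Step 37. [r9c9∈{8}] only 8 remains possible at r9c9. So r9c9=8.
Step 38. [r7c8∈{9}] nothing but 9 survives at r7c8 ⇒ r7c8=9.
Step 39. [r8c4∈{6}] r8c4 is down to just 6 ⇒ r8c4=6.
Step 40. [r4c4∈{5}] r4c4's peers cover all but 5 ⇒ r4c4=5.
Step 41. [r5c9∈{2}] r5c9 has the single candidate 2 ⇒ r5c9=2.
Step 42. [r9c4∈{9}] r9c4 is down to just 9 ⇒ r9c4=9.
Step 43. [r5c1∈{9}] nothing but 9 survives at r5c1. So r5c1=9.
Step 44. [r4c2∈{3}] r4c2 has the single candidate 3, so r4c2=3.
Step 45. [r7c2∈{5}] r7c2 has the single candidate 5, so r7c2=5.
Step 46. [r2c5∈{8}] only 8 remains possible at r2c5 ⇒ r2c5=8.
Step 47. [r5c7∈{6}] r5c7 is down to just 6, so r5c7=6.
Step 48. [r3c5∈{9}] r3c5 is down to just 9. So r3c5=9.
Step 49. [r7c1∈{6}] r7c1's peers cover all but 6 ⇒ r7c1=6.
Step 50. [r9c1∈{1}] only 1 remains possible at r9c1. So r9c1=1.
Step 51. [r9c2∈{7}] r9c2's peers cover all but 7 ⇒ r9c2=7.
Step 52. [r6c4∈{2}] nothing but 2 survives at r6c4. So r6c4=2.

Answer: 4 1 2 7 5 6 9 8 3 / 7 9 5 1 8 3 4 2 6 / 3 8 6 4 9 2 5 1 7 / 2 3 1 5 6 9 8 7 4 / 9 4 8 3 7 1 6 5 2 / 5 6 7 2 4 8 1 3 9 / 6 5 3 8 2 4 7 9 1 / 8 2 9 6 1 7 3 4 5 / 1 7 4 9 3 5 2 6 8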